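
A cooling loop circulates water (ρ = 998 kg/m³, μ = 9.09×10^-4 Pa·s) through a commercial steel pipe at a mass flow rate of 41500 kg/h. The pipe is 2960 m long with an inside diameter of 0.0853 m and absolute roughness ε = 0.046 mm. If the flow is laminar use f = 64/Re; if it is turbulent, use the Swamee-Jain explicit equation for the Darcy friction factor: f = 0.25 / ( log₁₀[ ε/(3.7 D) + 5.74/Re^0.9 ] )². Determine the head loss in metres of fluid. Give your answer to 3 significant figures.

ṁ = 41500 kg/h = 41500/3600 = 11.53 kg/s.
A = πD²/4 = π(0.0853)²/4 = 0.005715 m²; mean velocity V = ṁ/(ρA) = 11.53/(998 · 0.005715) = 2.021 m/s.
Reynolds number Re = ρVD/μ = 998 · 2.021 · 0.0853 / 0.000909 = 1.893e+05.
Re > 4000 → turbulent. Relative roughness ε/D = 4.6e-05/0.0853 = 0.000539. Swamee-Jain: f = 0.25/(log₁₀[0.000539/3.7 + 5.74/1.893e+05^0.9])² = 0.25/(log₁₀[0.000146 + 0.000102])² = 0.25/(-3.606)² = 0.01923.
Darcy-Weisbach: ΔP = f(L/D)(ρV²/2) = 0.01923·(2960/0.0853)·(998·2.021²/2) = 0.01923·3.47e+04·2039 = 1.36e+06 Pa.
Head loss h_f = ΔP/(ρg) = 1.36e+06/(998·9.81) = 139 m.

h_f ≈ 139 m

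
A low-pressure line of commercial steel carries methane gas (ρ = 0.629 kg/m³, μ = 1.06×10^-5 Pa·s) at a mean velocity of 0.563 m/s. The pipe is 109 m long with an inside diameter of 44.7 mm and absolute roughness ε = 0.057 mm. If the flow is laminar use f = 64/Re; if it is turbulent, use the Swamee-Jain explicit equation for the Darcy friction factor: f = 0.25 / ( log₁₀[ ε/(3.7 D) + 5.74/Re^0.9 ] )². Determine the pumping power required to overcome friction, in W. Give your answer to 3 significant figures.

P ≈ 0.00920 W

Reynolds number Re = ρVD/μ = 0.629 · 0.563 · 0.0447 / 1.06e-05 = 1493.
Re < 2300 → laminar flow, so f = 64/Re = 64/1493 = 0.04286 (the turbulent correlation is not needed).
Darcy-Weisbach: ΔP = f(L/D)(ρV²/2) = 0.04286·(109/0.0447)·(0.629·0.563²/2) = 0.04286·2438·0.09969 = 10.42 Pa.
Q = V·A = 0.563·0.001569 = 0.0008835 m³/s.
Pumping power P = QΔP = 0.0008835·10.42 = 0.009204 W = 0.00920 W.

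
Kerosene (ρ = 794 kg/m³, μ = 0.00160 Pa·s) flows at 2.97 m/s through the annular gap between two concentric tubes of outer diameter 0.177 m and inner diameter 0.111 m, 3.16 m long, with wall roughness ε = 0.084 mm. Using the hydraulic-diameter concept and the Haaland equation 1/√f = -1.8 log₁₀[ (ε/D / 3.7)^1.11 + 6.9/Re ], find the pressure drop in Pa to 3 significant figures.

ΔP ≈ 3840 Pa

Hydraulic diameter D_h = 4A/P = D_o - D_i = 0.177 - 0.111 = 0.066 m.
Re = ρVD_h/μ = 794·2.97·0.066/0.0016 = 9.727e+04.
ε/D_h = 8.4e-05/0.066 = 0.00127; Haaland gives 1/√f = -1.8 log₁₀[0.000143+7.09e-05] = 6.605, so f = 0.02292.
ΔP = f(L/D_h)(ρV²/2) = 0.02292·3.16/0.066·3502 = 3843 Pa.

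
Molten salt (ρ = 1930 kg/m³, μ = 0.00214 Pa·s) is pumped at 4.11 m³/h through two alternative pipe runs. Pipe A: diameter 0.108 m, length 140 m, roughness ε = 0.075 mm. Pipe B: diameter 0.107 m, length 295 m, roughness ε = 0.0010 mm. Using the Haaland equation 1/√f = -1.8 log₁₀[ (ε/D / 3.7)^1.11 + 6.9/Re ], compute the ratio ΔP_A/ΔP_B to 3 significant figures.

Pipe A: V = Q/A = 0.001142/0.009161 = 0.1246 m/s; Re = 1.214e+04; ε/D = 0.000694; Haaland → f = 0.03028; ΔP_A = f(L/D)(ρV²/2) = 588.2 Pa.
Pipe B: V = Q/A = 0.001142/0.008992 = 0.127 m/s; Re = 1.225e+04; ε/D = 9.35e-06; Haaland → f = 0.02924; ΔP_B = f(L/D)(ρV²/2) = 1254 Pa.
ΔP_A/ΔP_B = 588.2/1254 = 0.469.

ΔP_A/ΔP_B ≈ 0.469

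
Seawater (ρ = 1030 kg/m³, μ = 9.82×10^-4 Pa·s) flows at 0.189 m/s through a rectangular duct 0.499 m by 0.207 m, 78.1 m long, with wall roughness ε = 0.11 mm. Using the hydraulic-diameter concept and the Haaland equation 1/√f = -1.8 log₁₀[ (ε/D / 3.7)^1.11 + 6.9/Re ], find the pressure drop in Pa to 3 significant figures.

Hydraulic diameter D_h = 4A/P = 4·(0.499·0.207)/(2·(0.499+0.207)) = 0.4132/1.412 = 0.2926 m.
Re = ρVD_h/μ = 1030·0.189·0.2926/0.000982 = 5.801e+04.
ε/D_h = 0.00011/0.2926 = 0.000376; Haaland gives 1/√f = -1.8 log₁₀[3.7e-05+0.000119] = 6.853, so f = 0.02129.
ΔP = f(L/D_h)(ρV²/2) = 0.02129·78.1/0.2926·18.4 = 104.6 Pa.

ΔP ≈ 105 Pa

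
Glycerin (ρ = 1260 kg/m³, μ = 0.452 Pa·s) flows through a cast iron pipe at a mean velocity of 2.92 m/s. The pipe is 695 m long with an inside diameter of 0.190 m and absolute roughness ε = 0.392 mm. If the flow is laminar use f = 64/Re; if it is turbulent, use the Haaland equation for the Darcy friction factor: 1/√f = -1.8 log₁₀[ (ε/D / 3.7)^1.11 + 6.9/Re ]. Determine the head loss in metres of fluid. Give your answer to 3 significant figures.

h_f ≈ 65.8 m

Reynolds number Re = ρVD/μ = 1260 · 2.92 · 0.19 / 0.452 = 1547.
Re < 2300 → laminar flow, so f = 64/Re = 64/1547 = 0.04138 (the turbulent correlation is not needed).
Darcy-Weisbach: ΔP = f(L/D)(ρV²/2) = 0.04138·(695/0.19)·(1260·2.92²/2) = 0.04138·3658·5372 = 8.131e+05 Pa.
Head loss h_f = ΔP/(ρg) = 8.131e+05/(1260·9.81) = 65.8 m.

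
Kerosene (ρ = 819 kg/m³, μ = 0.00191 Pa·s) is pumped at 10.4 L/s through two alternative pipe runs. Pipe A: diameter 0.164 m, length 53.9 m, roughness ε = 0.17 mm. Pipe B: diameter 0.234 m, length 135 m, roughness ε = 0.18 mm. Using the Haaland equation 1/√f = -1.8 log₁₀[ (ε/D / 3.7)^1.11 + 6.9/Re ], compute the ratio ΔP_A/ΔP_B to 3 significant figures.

ΔP_A/ΔP_B ≈ 2.27

Pipe A: V = Q/A = 0.0104/0.02112 = 0.4923 m/s; Re = 3.462e+04; ε/D = 0.00104; Haaland → f = 0.02514; ΔP_A = f(L/D)(ρV²/2) = 820 Pa.
Pipe B: V = Q/A = 0.0104/0.04301 = 0.2418 m/s; Re = 2.426e+04; ε/D = 0.000769; Haaland → f = 0.02614; ΔP_B = f(L/D)(ρV²/2) = 361.1 Pa.
ΔP_A/ΔP_B = 820/361.1 = 2.27.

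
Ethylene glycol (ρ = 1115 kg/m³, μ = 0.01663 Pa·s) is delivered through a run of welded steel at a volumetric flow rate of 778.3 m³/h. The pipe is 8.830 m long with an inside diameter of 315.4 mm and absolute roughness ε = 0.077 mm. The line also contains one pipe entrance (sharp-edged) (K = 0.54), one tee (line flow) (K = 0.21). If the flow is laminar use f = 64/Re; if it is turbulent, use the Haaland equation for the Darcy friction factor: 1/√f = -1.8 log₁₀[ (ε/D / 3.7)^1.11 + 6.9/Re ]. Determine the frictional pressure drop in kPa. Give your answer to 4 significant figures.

Q = 778.3 m³/h = 778.3/3600 = 0.2162 m³/s.
Cross-sectional area A = πD²/4 = π(0.3154)²/4 = 0.07813 m²; mean velocity V = Q/A = 0.2162/0.07813 = 2.767 m/s.
Reynolds number Re = ρVD/μ = 1115 · 2.767 · 0.3154 / 0.0166 = 5.852e+04.
Re > 4000 → turbulent. Relative roughness ε/D = 7.7e-05/0.3154 = 0.000244. Haaland: 1/√f = -1.8 log₁₀[(0.000244/3.7)^1.11 + 6.9/5.852e+04] = -1.8 log₁₀[2.29e-05 + 0.000118] = 6.933, so f = 0.02081.
Total minor-loss coefficient ΣK = 1·0.54 + 1·0.21 = 0.75.
ΔP = [f·L/D + ΣK]·(ρV²/2) = [0.02081·8.83/0.3154 + 0.75]·(1115·2.767²/2) = [0.5825 + 0.75]·4269 = 5688 Pa.
ΔP = 5688 Pa = 5.688 kPa.

ΔP ≈ 5.688 kPa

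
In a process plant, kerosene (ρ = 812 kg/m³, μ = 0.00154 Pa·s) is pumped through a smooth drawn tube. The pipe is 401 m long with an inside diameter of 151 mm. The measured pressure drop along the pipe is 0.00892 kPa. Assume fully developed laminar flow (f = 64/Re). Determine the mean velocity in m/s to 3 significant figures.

For laminar flow, f = 64/Re with Re = ρVD/μ, so Darcy-Weisbach reduces to ΔP = 32μLV/D². Solving for V: V = ΔP·D²/(32μL) = 8.92·(0.151)²/(32·0.00154·401) = 0.01029 m/s.
Check: Re = ρVD/μ = 812·0.01029·0.151/0.00154 = 819.4 < 2300, so the laminar assumption holds.

V ≈ 0.0103 m/s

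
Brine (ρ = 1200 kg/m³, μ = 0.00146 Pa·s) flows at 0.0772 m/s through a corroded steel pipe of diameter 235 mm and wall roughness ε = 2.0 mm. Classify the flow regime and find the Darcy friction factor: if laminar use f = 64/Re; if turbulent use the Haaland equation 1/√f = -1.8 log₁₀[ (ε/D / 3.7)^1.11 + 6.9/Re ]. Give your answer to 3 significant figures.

f ≈ 0.0398

Re = ρVD/μ = 1200·0.0772·0.235/0.00146 = 1.491e+04.
Re > 4000 → turbulent. ε/D = 0.002/0.235 = 0.00851; Haaland: 1/√f = -1.8 log₁₀[0.00118 + 0.000463] = 5.012, so f = 0.0398.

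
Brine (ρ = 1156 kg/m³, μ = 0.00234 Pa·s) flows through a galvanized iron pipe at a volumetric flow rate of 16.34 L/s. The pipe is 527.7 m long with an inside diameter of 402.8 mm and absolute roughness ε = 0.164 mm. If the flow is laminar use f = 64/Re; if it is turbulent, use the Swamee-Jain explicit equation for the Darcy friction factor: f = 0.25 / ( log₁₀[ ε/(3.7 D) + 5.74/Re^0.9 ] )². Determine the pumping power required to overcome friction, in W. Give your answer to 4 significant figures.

P ≈ 5.171 W

Q = 16.34 L/s = 16.34/1000 = 0.01634 m³/s.
Cross-sectional area A = πD²/4 = π(0.4028)²/4 = 0.1274 m²; mean velocity V = Q/A = 0.01634/0.1274 = 0.1282 m/s.
Reynolds number Re = ρVD/μ = 1156 · 0.1282 · 0.4028 / 0.00234 = 2.552e+04.
Re > 4000 → turbulent. Relative roughness ε/D = 0.000164/0.4028 = 0.000407. Swamee-Jain: f = 0.25/(log₁₀[0.000407/3.7 + 5.74/2.552e+04^0.9])² = 0.25/(log₁₀[0.00011 + 0.000621])² = 0.25/(-3.136)² = 0.02542.
Darcy-Weisbach: ΔP = f(L/D)(ρV²/2) = 0.02542·(527.7/0.4028)·(1156·0.1282²/2) = 0.02542·1310·9.504 = 316.4 Pa.
Pumping power P = QΔP = 0.01634·316.4 = 5.1706 W = 5.171 W.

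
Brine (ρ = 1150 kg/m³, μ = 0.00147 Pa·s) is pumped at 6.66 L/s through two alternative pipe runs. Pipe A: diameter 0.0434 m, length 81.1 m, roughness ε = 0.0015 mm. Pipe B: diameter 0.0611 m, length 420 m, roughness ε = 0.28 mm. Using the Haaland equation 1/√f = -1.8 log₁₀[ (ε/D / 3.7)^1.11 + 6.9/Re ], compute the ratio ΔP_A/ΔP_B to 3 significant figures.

Pipe A: V = Q/A = 0.00666/0.001479 = 4.502 m/s; Re = 1.529e+05; ε/D = 3.46e-05; Haaland → f = 0.01653; ΔP_A = f(L/D)(ρV²/2) = 3.6e+05 Pa.
Pipe B: V = Q/A = 0.00666/0.002932 = 2.271 m/s; Re = 1.086e+05; ε/D = 0.00458; Haaland → f = 0.03047; ΔP_B = f(L/D)(ρV²/2) = 6.214e+05 Pa.
ΔP_A/ΔP_B = 3.6e+05/6.214e+05 = 0.579.

ΔP_A/ΔP_B ≈ 0.579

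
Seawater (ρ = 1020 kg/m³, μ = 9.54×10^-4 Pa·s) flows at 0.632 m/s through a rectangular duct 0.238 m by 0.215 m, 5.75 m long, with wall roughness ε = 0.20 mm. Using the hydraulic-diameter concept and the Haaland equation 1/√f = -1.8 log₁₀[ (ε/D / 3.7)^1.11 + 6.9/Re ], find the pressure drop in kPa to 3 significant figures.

ΔP ≈ 0.108 kPa

Hydraulic diameter D_h = 4A/P = 4·(0.238·0.215)/(2·(0.238+0.215)) = 0.2047/0.906 = 0.2259 m.
Re = ρVD_h/μ = 1020·0.632·0.2259/0.000954 = 1.527e+05.
ε/D_h = 0.0002/0.2259 = 0.000885; Haaland gives 1/√f = -1.8 log₁₀[9.56e-05+4.52e-05] = 6.932, so f = 0.02081.
ΔP = f(L/D_h)(ρV²/2) = 0.02081·5.75/0.2259·203.7 = 107.9 Pa.
ΔP = 0.108 kPa.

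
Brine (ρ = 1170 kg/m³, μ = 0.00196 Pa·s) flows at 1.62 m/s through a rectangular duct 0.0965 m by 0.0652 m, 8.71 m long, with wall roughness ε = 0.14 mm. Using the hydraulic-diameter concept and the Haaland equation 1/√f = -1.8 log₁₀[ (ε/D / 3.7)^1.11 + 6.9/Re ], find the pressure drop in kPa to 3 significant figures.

Hydraulic diameter D_h = 4A/P = 4·(0.0965·0.0652)/(2·(0.0965+0.0652)) = 0.02517/0.3234 = 0.07782 m.
Re = ρVD_h/μ = 1170·1.62·0.07782/0.00196 = 7.526e+04.
ε/D_h = 0.00014/0.07782 = 0.0018; Haaland gives 1/√f = -1.8 log₁₀[0.00021+9.17e-05] = 6.337, so f = 0.02491.
ΔP = f(L/D_h)(ρV²/2) = 0.02491·8.71/0.07782·1535 = 4280 Pa.
ΔP = 4.28 kPa.

ΔP ≈ 4.28 kPa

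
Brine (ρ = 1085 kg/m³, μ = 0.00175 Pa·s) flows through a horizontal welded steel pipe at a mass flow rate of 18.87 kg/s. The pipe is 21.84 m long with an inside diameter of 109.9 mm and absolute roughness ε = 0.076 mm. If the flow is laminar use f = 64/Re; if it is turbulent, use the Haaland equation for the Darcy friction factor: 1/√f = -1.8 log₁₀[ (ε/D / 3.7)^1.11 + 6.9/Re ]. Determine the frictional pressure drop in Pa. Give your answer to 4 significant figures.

A = πD²/4 = π(0.1099)²/4 = 0.009486 m²; mean velocity V = ṁ/(ρA) = 18.87/(1085 · 0.009486) = 1.833 m/s.
Reynolds number Re = ρVD/μ = 1085 · 1.833 · 0.1099 / 0.00175 = 1.249e+05.
Re > 4000 → turbulent. Relative roughness ε/D = 7.6e-05/0.1099 = 0.000692. Haaland: 1/√f = -1.8 log₁₀[(0.000692/3.7)^1.11 + 6.9/1.249e+05] = -1.8 log₁₀[7.27e-05 + 5.52e-05] = 7.007, so f = 0.02036.
Darcy-Weisbach: ΔP = f(L/D)(ρV²/2) = 0.02036·(21.84/0.1099)·(1085·1.833²/2) = 0.02036·198.7·1824 = 7380 Pa.

ΔP ≈ 7380 Pa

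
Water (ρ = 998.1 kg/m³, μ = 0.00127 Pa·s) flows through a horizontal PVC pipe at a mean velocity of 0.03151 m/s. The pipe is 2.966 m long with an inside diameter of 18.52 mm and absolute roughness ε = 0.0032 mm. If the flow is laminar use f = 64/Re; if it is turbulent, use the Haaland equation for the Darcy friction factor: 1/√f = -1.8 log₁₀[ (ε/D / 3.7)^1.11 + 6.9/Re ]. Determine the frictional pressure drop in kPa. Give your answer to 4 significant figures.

ΔP ≈ 0.01107 kPa

Reynolds number Re = ρVD/μ = 998.1 · 0.03151 · 0.01852 / 0.00127 = 458.6.
Re < 2300 → laminar flow, so f = 64/Re = 64/458.6 = 0.1395 (the turbulent correlation is not needed).
Darcy-Weisbach: ΔP = f(L/D)(ρV²/2) = 0.1395·(2.966/0.01852)·(998.1·0.03151²/2) = 0.1395·160.2·0.4955 = 11.07 Pa.
ΔP = 11.07 Pa = 0.01107 kPa.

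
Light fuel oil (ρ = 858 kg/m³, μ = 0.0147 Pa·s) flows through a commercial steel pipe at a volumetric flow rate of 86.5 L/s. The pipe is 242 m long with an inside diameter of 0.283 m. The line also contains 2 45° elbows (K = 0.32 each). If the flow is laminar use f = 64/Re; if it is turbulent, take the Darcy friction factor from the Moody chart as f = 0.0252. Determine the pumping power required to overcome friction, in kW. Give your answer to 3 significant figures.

P ≈ 1.56 kW

Q = 86.5 L/s = 86.5/1000 = 0.0865 m³/s.
Cross-sectional area A = πD²/4 = π(0.283)²/4 = 0.0629 m²; mean velocity V = Q/A = 0.0865/0.0629 = 1.375 m/s.
Reynolds number Re = ρVD/μ = 858 · 1.375 · 0.283 / 0.0147 = 2.271e+04.
Re > 4000 → turbulent; use the Moody-chart value f = 0.0252.
Total minor-loss coefficient ΣK = 2·0.32 = 0.64.
ΔP = [f·L/D + ΣK]·(ρV²/2) = [0.0252·242/0.283 + 0.64]·(858·1.375²/2) = [21.55 + 0.64]·811.3 = 1.8e+04 Pa.
Pumping power P = QΔP = 0.0865·1.8e+04 = 1557 W = 1.56 kW.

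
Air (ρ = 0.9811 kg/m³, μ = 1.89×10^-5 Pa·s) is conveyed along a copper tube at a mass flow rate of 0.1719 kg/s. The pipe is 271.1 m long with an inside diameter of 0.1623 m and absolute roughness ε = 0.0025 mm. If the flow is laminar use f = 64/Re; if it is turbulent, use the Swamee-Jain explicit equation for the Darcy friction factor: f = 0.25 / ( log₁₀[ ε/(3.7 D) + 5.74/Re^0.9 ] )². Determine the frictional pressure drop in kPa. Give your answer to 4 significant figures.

A = πD²/4 = π(0.1623)²/4 = 0.02069 m²; mean velocity V = ṁ/(ρA) = 0.1719/(0.9811 · 0.02069) = 8.469 m/s.
Reynolds number Re = ρVD/μ = 0.9811 · 8.469 · 0.1623 / 1.89e-05 = 7.135e+04.
Re > 4000 → turbulent. Relative roughness ε/D = 2.5e-06/0.1623 = 1.54e-05. Swamee-Jain: f = 0.25/(log₁₀[1.54e-05/3.7 + 5.74/7.135e+04^0.9])² = 0.25/(log₁₀[4.16e-06 + 0.000246])² = 0.25/(-3.602)² = 0.01927.
Darcy-Weisbach: ΔP = f(L/D)(ρV²/2) = 0.01927·(271.1/0.1623)·(0.9811·8.469²/2) = 0.01927·1670·35.18 = 1133 Pa.
ΔP = 1133 Pa = 1.133 kPa.

ΔP ≈ 1.133 kPa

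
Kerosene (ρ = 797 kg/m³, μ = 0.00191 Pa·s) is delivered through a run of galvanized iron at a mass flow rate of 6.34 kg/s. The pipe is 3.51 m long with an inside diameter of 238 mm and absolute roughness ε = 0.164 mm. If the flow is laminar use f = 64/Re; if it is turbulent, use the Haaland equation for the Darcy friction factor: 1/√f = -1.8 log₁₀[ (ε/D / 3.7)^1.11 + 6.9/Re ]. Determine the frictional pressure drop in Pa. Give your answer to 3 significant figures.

A = πD²/4 = π(0.238)²/4 = 0.04449 m²; mean velocity V = ṁ/(ρA) = 6.34/(797 · 0.04449) = 0.1788 m/s.
Reynolds number Re = ρVD/μ = 797 · 0.1788 · 0.238 / 0.00191 = 1.776e+04.
Re > 4000 → turbulent. Relative roughness ε/D = 0.000164/0.238 = 0.000689. Haaland: 1/√f = -1.8 log₁₀[(0.000689/3.7)^1.11 + 6.9/1.776e+04] = -1.8 log₁₀[7.24e-05 + 0.000389] = 6.005, so f = 0.02773.
Darcy-Weisbach: ΔP = f(L/D)(ρV²/2) = 0.02773·(3.51/0.238)·(797·0.1788²/2) = 0.02773·14.75·12.74 = 5.21 Pa.

ΔP ≈ 5.21 Pa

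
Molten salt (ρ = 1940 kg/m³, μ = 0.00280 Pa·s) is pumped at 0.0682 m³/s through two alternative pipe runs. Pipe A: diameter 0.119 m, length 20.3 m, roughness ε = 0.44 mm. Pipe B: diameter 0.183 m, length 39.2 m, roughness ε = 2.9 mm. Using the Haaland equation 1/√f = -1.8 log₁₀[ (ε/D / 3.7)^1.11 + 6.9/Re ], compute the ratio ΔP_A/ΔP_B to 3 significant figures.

Pipe A: V = Q/A = 0.0682/0.01112 = 6.132 m/s; Re = 5.056e+05; ε/D = 0.0037; Haaland → f = 0.02804; ΔP_A = f(L/D)(ρV²/2) = 1.744e+05 Pa.
Pipe B: V = Q/A = 0.0682/0.0263 = 2.593 m/s; Re = 3.288e+05; ε/D = 0.0158; Haaland → f = 0.04479; ΔP_B = f(L/D)(ρV²/2) = 6.258e+04 Pa.
ΔP_A/ΔP_B = 1.744e+05/6.258e+04 = 2.79.

ΔP_A/ΔP_B ≈ 2.79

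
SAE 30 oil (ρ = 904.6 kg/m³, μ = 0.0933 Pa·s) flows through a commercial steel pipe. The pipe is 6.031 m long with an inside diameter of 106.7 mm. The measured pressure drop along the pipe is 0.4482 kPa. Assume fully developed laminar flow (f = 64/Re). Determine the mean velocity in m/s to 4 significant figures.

V ≈ 0.2834 m/s

For laminar flow, f = 64/Re with Re = ρVD/μ, so Darcy-Weisbach reduces to ΔP = 32μLV/D². Solving for V: V = ΔP·D²/(32μL) = 448.2·(0.1067)²/(32·0.0933·6.031) = 0.2834 m/s.
Check: Re = ρVD/μ = 904.6·0.2834·0.1067/0.0933 = 293.2 < 2300, so the laminar assumption holds.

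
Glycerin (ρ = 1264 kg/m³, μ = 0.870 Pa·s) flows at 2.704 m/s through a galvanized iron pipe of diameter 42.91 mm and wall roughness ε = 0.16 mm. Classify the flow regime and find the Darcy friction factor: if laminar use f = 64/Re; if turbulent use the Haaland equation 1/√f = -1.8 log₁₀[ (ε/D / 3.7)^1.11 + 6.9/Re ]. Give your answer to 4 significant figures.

f ≈ 0.3797

Re = ρVD/μ = 1264·2.704·0.04291/0.87 = 168.6.
Re < 2300 → laminar, so f = 64/Re = 0.3797 (roughness is irrelevant in laminar flow).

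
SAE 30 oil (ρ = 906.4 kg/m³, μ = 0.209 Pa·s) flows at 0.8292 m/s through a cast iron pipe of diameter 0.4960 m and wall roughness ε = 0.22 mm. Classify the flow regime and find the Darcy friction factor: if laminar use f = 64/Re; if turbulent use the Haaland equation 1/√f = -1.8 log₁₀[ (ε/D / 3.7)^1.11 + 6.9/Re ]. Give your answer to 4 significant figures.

Re = ρVD/μ = 906.4·0.8292·0.496/0.209 = 1784.
Re < 2300 → laminar, so f = 64/Re = 0.03588 (roughness is irrelevant in laminar flow).

f ≈ 0.03588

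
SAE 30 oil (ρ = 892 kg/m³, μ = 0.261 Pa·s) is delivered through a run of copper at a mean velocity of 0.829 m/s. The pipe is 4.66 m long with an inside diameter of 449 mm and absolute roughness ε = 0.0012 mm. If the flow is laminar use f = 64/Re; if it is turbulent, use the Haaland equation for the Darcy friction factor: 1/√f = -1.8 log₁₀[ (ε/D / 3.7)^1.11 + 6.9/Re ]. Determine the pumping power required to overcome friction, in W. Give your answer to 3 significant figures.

P ≈ 21.0 W

Reynolds number Re = ρVD/μ = 892 · 0.829 · 0.449 / 0.261 = 1272.
Re < 2300 → laminar flow, so f = 64/Re = 64/1272 = 0.05031 (the turbulent correlation is not needed).
Darcy-Weisbach: ΔP = f(L/D)(ρV²/2) = 0.05031·(4.66/0.449)·(892·0.829²/2) = 0.05031·10.38·306.5 = 160 Pa.
Q = V·A = 0.829·0.1583 = 0.1313 m³/s.
Pumping power P = QΔP = 0.1313·160 = 21.01 W = 21.0 W.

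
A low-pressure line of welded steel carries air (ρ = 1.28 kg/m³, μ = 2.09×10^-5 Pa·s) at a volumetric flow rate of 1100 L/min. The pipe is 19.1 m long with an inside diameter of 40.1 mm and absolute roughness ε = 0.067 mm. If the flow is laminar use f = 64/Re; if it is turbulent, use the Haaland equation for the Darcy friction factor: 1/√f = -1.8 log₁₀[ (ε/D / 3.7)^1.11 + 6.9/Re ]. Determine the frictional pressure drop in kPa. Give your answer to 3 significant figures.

Q = 1100 L/min = 1100/60000 = 0.01833 m³/s.
Cross-sectional area A = πD²/4 = π(0.0401)²/4 = 0.001263 m²; mean velocity V = Q/A = 0.01833/0.001263 = 14.52 m/s.
Reynolds number Re = ρVD/μ = 1.28 · 14.52 · 0.0401 / 2.09e-05 = 3.565e+04.
Re > 4000 → turbulent. Relative roughness ε/D = 6.7e-05/0.0401 = 0.00167. Haaland: 1/√f = -1.8 log₁₀[(0.00167/3.7)^1.11 + 6.9/3.565e+04] = -1.8 log₁₀[0.000194 + 0.000194] = 6.142, so f = 0.02651.
Darcy-Weisbach: ΔP = f(L/D)(ρV²/2) = 0.02651·(19.1/0.0401)·(1.28·14.52²/2) = 0.02651·476.3·134.9 = 1703 Pa.
ΔP = 1703 Pa = 1.70 kPa.

ΔP ≈ 1.70 kPa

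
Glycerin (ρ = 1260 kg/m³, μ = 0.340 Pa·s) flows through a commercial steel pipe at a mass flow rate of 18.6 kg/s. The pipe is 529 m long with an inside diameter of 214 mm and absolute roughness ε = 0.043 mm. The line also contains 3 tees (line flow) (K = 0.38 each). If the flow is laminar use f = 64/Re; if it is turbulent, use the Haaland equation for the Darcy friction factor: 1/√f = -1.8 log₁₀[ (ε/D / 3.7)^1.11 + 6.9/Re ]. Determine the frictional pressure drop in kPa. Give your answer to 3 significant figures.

A = πD²/4 = π(0.214)²/4 = 0.03597 m²; mean velocity V = ṁ/(ρA) = 18.6/(1260 · 0.03597) = 0.4104 m/s.
Reynolds number Re = ρVD/μ = 1260 · 0.4104 · 0.214 / 0.34 = 325.5.
Re < 2300 → laminar flow, so f = 64/Re = 64/325.5 = 0.1966 (the turbulent correlation is not needed).
Total minor-loss coefficient ΣK = 3·0.38 = 1.14.
ΔP = [f·L/D + ΣK]·(ρV²/2) = [0.1966·529/0.214 + 1.14]·(1260·0.4104²/2) = [486.1 + 1.14]·106.1 = 5.17e+04 Pa.
ΔP = 5.17e+04 Pa = 51.7 kPa.

ΔP ≈ 51.7 kPa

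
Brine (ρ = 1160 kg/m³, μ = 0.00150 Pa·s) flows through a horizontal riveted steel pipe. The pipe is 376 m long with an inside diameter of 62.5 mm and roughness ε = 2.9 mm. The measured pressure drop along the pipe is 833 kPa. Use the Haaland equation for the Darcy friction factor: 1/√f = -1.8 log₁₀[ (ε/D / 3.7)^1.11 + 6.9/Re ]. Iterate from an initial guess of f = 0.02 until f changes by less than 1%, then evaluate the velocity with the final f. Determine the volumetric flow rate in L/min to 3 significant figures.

Rearranging Darcy-Weisbach: V = √(2·ΔP·D/(f·L·ρ)). With ε/D = 0.0029/0.0625 = 0.0464, iterate starting from f = 0.02:
  f = 0.02 → V = √(2·8.33e+05·0.0625/(0.02·376·1160)) = 3.455 m/s; Re = ρVD/μ = 1.67e+05; f → 0.06942
  f = 0.06942 → V = 1.854 m/s; Re = 8.963e+04; f → 0.06955
Converged (Δf/f < 1%). With the final f = 0.06955: V = √(2·8.33e+05·0.0625/(0.06955·376·1160)) = 1.853 m/s.
Q = V·A = 1.853·(π/4·0.0625²) = 0.005684 m³/s = 341 L/min.

Q ≈ 341 L/min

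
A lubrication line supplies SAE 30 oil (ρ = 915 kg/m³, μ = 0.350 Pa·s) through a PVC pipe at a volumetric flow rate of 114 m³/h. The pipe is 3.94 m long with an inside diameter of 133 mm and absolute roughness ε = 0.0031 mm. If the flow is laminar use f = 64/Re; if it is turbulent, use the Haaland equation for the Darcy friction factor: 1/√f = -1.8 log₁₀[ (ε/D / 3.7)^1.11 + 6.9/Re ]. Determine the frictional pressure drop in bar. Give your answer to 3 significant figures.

Q = 114 m³/h = 114/3600 = 0.03167 m³/s.
Cross-sectional area A = πD²/4 = π(0.133)²/4 = 0.01389 m²; mean velocity V = Q/A = 0.03167/0.01389 = 2.279 m/s.
Reynolds number Re = ρVD/μ = 915 · 2.279 · 0.133 / 0.35 = 792.5.
Re < 2300 → laminar flow, so f = 64/Re = 64/792.5 = 0.08075 (the turbulent correlation is not needed).
Darcy-Weisbach: ΔP = f(L/D)(ρV²/2) = 0.08075·(3.94/0.133)·(915·2.279²/2) = 0.08075·29.62·2377 = 5686 Pa.
ΔP = 5686 Pa = 0.0569 bar.

ΔP ≈ 0.0569 bar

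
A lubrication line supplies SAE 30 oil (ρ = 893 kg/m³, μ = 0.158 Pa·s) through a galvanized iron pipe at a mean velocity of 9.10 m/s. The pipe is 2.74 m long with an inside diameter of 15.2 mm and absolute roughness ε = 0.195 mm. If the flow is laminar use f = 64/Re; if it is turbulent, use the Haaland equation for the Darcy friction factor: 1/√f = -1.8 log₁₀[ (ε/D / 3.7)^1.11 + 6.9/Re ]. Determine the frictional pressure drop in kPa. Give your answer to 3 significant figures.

Reynolds number Re = ρVD/μ = 893 · 9.1 · 0.0152 / 0.158 = 781.8.
Re < 2300 → laminar flow, so f = 64/Re = 64/781.8 = 0.08187 (the turbulent correlation is not needed).
Darcy-Weisbach: ΔP = f(L/D)(ρV²/2) = 0.08187·(2.74/0.0152)·(893·9.1²/2) = 0.08187·180.3·3.697e+04 = 5.456e+05 Pa.
ΔP = 5.456e+05 Pa = 546 kPa.

ΔP ≈ 546 kPa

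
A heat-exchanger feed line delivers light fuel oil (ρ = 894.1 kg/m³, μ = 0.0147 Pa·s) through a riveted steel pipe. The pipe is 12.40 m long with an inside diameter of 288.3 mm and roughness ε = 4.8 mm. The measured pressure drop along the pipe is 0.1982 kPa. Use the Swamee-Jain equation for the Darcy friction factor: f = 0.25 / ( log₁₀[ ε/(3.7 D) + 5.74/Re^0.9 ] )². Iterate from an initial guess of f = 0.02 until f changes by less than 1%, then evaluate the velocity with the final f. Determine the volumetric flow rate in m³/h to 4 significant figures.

Q ≈ 105.0 m³/h

Rearranging Darcy-Weisbach: V = √(2·ΔP·D/(f·L·ρ)). With ε/D = 0.0048/0.2883 = 0.0166, iterate starting from f = 0.02:
  f = 0.02 → V = √(2·198.2·0.2883/(0.02·12.4·894.1)) = 0.7179 m/s; Re = ρVD/μ = 1.259e+04; f → 0.04955
  f = 0.04955 → V = 0.4561 m/s; Re = 7998; f → 0.0515
  f = 0.0515 → V = 0.4474 m/s; Re = 7845; f → 0.0516
Converged (Δf/f < 1%). With the final f = 0.0516: V = √(2·198.2·0.2883/(0.0516·12.4·894.1)) = 0.4469 m/s.
Q = V·A = 0.4469·(π/4·0.2883²) = 0.02918 m³/s = 105.0 m³/h.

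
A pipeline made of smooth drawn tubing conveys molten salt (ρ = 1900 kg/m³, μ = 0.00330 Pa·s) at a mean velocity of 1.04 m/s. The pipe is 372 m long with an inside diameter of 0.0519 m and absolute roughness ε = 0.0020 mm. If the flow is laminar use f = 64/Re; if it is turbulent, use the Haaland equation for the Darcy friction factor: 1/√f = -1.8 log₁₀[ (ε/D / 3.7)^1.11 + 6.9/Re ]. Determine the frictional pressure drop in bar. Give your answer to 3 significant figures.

Reynolds number Re = ρVD/μ = 1900 · 1.04 · 0.0519 / 0.0033 = 3.108e+04.
Re > 4000 → turbulent. Relative roughness ε/D = 2e-06/0.0519 = 3.85e-05. Haaland: 1/√f = -1.8 log₁₀[(3.85e-05/3.7)^1.11 + 6.9/3.108e+04] = -1.8 log₁₀[2.95e-06 + 0.000222] = 6.566, so f = 0.02319.
Darcy-Weisbach: ΔP = f(L/D)(ρV²/2) = 0.02319·(372/0.0519)·(1900·1.04²/2) = 0.02319·7168·1028 = 1.708e+05 Pa.
ΔP = 1.708e+05 Pa = 1.71 bar.

ΔP ≈ 1.71 bar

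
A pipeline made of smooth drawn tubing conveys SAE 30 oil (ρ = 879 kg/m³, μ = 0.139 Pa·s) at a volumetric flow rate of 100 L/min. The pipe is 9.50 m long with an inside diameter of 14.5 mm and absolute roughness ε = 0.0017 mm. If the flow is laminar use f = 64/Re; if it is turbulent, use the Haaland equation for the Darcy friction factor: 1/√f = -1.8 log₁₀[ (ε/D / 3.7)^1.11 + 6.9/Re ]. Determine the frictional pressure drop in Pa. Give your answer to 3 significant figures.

Q = 100 L/min = 100/60000 = 0.001667 m³/s.
Cross-sectional area A = πD²/4 = π(0.0145)²/4 = 0.0001651 m²; mean velocity V = Q/A = 0.001667/0.0001651 = 10.09 m/s.
Reynolds number Re = ρVD/μ = 879 · 10.09 · 0.0145 / 0.139 = 925.5.
Re < 2300 → laminar flow, so f = 64/Re = 64/925.5 = 0.06915 (the turbulent correlation is not needed).
Darcy-Weisbach: ΔP = f(L/D)(ρV²/2) = 0.06915·(9.5/0.0145)·(879·10.09²/2) = 0.06915·655.2·4.477e+04 = 2.029e+06 Pa.

ΔP ≈ 2.03×10^6 Pa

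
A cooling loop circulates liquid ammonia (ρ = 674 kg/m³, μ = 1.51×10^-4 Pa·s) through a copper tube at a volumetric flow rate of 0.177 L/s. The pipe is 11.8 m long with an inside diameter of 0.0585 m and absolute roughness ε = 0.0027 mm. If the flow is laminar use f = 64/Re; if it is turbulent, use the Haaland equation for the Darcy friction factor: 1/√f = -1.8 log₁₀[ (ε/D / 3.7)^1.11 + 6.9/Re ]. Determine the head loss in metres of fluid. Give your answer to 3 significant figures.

h_f ≈ 0.00120 m

Q = 0.177 L/s = 0.177/1000 = 0.000177 m³/s.
Cross-sectional area A = πD²/4 = π(0.0585)²/4 = 0.002688 m²; mean velocity V = Q/A = 0.000177/0.002688 = 0.06585 m/s.
Reynolds number Re = ρVD/μ = 674 · 0.06585 · 0.0585 / 0.000151 = 1.72e+04.
Re > 4000 → turbulent. Relative roughness ε/D = 2.7e-06/0.0585 = 4.62e-05. Haaland: 1/√f = -1.8 log₁₀[(4.62e-05/3.7)^1.11 + 6.9/1.72e+04] = -1.8 log₁₀[3.6e-06 + 0.000401] = 6.107, so f = 0.02681.
Darcy-Weisbach: ΔP = f(L/D)(ρV²/2) = 0.02681·(11.8/0.0585)·(674·0.06585²/2) = 0.02681·201.7·1.461 = 7.904 Pa.
Head loss h_f = ΔP/(ρg) = 7.904/(674·9.81) = 0.00120 m.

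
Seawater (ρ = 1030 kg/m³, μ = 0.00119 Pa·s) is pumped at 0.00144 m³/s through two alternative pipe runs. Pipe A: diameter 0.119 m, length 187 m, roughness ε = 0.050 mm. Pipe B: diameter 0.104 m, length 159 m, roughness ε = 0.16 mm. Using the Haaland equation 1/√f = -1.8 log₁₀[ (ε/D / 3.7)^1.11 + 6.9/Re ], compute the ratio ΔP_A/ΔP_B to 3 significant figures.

ΔP_A/ΔP_B ≈ 0.581

Pipe A: V = Q/A = 0.00144/0.01112 = 0.1295 m/s; Re = 1.334e+04; ε/D = 0.00042; Haaland → f = 0.02918; ΔP_A = f(L/D)(ρV²/2) = 395.8 Pa.
Pipe B: V = Q/A = 0.00144/0.008495 = 0.1695 m/s; Re = 1.526e+04; ε/D = 0.00154; Haaland → f = 0.03011; ΔP_B = f(L/D)(ρV²/2) = 681.3 Pa.
ΔP_A/ΔP_B = 395.8/681.3 = 0.581.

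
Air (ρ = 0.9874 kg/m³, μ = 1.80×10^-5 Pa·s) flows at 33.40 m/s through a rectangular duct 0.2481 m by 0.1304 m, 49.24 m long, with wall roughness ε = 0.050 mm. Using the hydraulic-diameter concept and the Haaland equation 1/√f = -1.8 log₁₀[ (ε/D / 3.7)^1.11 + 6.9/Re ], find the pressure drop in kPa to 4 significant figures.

Hydraulic diameter D_h = 4A/P = 4·(0.2481·0.1304)/(2·(0.2481+0.1304)) = 0.1294/0.757 = 0.1709 m.
Re = ρVD_h/μ = 0.9874·33.4·0.1709/1.8e-05 = 3.132e+05.
ε/D_h = 5e-05/0.1709 = 0.000292; Haaland gives 1/√f = -1.8 log₁₀[2.8e-05+2.2e-05] = 7.742, so f = 0.01668.
ΔP = f(L/D_h)(ρV²/2) = 0.01668·49.24/0.1709·550.8 = 2647 Pa.
ΔP = 2.647 kPa.

ΔP ≈ 2.647 kPa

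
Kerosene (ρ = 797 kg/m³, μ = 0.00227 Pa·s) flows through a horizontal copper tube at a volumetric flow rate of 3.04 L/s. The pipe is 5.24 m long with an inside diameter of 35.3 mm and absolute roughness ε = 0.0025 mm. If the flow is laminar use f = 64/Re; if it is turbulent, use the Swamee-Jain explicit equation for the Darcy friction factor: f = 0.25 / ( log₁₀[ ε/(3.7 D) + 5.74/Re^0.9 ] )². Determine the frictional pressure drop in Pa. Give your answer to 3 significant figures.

Q = 3.04 L/s = 3.04/1000 = 0.00304 m³/s.
Cross-sectional area A = πD²/4 = π(0.0353)²/4 = 0.0009787 m²; mean velocity V = Q/A = 0.00304/0.0009787 = 3.106 m/s.
Reynolds number Re = ρVD/μ = 797 · 3.106 · 0.0353 / 0.00227 = 3.85e+04.
Re > 4000 → turbulent. Relative roughness ε/D = 2.5e-06/0.0353 = 7.08e-05. Swamee-Jain: f = 0.25/(log₁₀[7.08e-05/3.7 + 5.74/3.85e+04^0.9])² = 0.25/(log₁₀[1.91e-05 + 0.000429])² = 0.25/(-3.349)² = 0.02229.
Darcy-Weisbach: ΔP = f(L/D)(ρV²/2) = 0.02229·(5.24/0.0353)·(797·3.106²/2) = 0.02229·148.4·3845 = 1.272e+04 Pa.

ΔP ≈ 12700 Pa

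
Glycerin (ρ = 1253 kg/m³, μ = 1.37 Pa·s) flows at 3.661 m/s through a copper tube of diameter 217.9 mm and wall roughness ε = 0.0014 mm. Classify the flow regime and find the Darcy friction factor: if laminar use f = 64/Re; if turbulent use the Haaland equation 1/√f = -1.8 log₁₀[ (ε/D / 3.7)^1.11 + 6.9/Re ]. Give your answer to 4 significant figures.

Re = ρVD/μ = 1253·3.661·0.2179/1.37 = 729.6.
Re < 2300 → laminar, so f = 64/Re = 0.08772 (roughness is irrelevant in laminar flow).

f ≈ 0.08772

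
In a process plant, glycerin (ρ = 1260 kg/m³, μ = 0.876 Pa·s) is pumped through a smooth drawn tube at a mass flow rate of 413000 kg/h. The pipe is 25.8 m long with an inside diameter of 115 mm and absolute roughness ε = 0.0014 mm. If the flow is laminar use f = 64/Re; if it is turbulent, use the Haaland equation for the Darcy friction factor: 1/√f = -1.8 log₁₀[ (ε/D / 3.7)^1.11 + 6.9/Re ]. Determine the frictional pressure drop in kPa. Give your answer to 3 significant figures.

ṁ = 413000 kg/h = 413000/3600 = 114.7 kg/s.
A = πD²/4 = π(0.115)²/4 = 0.01039 m²; mean velocity V = ṁ/(ρA) = 114.7/(1260 · 0.01039) = 8.766 m/s.
Reynolds number Re = ρVD/μ = 1260 · 8.766 · 0.115 / 0.876 = 1450.
Re < 2300 → laminar flow, so f = 64/Re = 64/1450 = 0.04414 (the turbulent correlation is not needed).
Darcy-Weisbach: ΔP = f(L/D)(ρV²/2) = 0.04414·(25.8/0.115)·(1260·8.766²/2) = 0.04414·224.3·4.841e+04 = 4.794e+05 Pa.
ΔP = 4.794e+05 Pa = 479 kPa.

ΔP ≈ 479 kPa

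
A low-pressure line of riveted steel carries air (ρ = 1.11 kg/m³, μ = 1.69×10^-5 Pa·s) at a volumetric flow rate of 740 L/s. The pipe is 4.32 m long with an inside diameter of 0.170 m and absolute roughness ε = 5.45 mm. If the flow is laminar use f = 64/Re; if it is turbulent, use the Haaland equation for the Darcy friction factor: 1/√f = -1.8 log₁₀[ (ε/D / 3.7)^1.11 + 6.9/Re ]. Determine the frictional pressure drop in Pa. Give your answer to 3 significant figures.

ΔP ≈ 884 Pa

Q = 740 L/s = 740/1000 = 0.74 m³/s.
Cross-sectional area A = πD²/4 = π(0.17)²/4 = 0.0227 m²; mean velocity V = Q/A = 0.74/0.0227 = 32.6 m/s.
Reynolds number Re = ρVD/μ = 1.11 · 32.6 · 0.17 / 1.69e-05 = 3.64e+05.
Re > 4000 → turbulent. Relative roughness ε/D = 0.00545/0.17 = 0.0321. Haaland: 1/√f = -1.8 log₁₀[(0.0321/3.7)^1.11 + 6.9/3.64e+05] = -1.8 log₁₀[0.00514 + 1.9e-05] = 4.118, so f = 0.05898.
Darcy-Weisbach: ΔP = f(L/D)(ρV²/2) = 0.05898·(4.32/0.17)·(1.11·32.6²/2) = 0.05898·25.41·589.9 = 884.2 Pa.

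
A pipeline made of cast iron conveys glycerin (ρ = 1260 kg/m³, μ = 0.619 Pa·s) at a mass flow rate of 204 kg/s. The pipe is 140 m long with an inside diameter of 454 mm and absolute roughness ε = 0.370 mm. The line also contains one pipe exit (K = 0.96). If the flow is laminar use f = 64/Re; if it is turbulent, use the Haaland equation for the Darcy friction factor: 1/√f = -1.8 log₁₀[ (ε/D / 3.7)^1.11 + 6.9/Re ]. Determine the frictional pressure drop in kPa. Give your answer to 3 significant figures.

A = πD²/4 = π(0.454)²/4 = 0.1619 m²; mean velocity V = ṁ/(ρA) = 204/(1260 · 0.1619) = 1 m/s.
Reynolds number Re = ρVD/μ = 1260 · 1 · 0.454 / 0.619 = 924.3.
Re < 2300 → laminar flow, so f = 64/Re = 64/924.3 = 0.06924 (the turbulent correlation is not needed).
Total minor-loss coefficient ΣK = 1·0.96 = 0.96.
ΔP = [f·L/D + ΣK]·(ρV²/2) = [0.06924·140/0.454 + 0.96]·(1260·1²/2) = [21.35 + 0.96]·630.2 = 1.406e+04 Pa.
ΔP = 1.406e+04 Pa = 14.1 kPa.

ΔP ≈ 14.1 kPa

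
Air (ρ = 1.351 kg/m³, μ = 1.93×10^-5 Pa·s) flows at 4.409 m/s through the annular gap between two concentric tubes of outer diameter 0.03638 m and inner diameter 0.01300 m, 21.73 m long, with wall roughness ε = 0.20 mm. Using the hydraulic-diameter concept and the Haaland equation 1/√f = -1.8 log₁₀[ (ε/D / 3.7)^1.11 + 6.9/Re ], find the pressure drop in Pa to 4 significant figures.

Hydraulic diameter D_h = 4A/P = D_o - D_i = 0.03638 - 0.013 = 0.02338 m.
Re = ρVD_h/μ = 1.351·4.409·0.02338/1.93e-05 = 7216.
ε/D_h = 0.0002/0.02338 = 0.00855; Haaland gives 1/√f = -1.8 log₁₀[0.00119+0.000956] = 4.805, so f = 0.04332.
ΔP = f(L/D_h)(ρV²/2) = 0.04332·21.73/0.02338·13.13 = 528.7 Pa.

ΔP ≈ 528.7 Pa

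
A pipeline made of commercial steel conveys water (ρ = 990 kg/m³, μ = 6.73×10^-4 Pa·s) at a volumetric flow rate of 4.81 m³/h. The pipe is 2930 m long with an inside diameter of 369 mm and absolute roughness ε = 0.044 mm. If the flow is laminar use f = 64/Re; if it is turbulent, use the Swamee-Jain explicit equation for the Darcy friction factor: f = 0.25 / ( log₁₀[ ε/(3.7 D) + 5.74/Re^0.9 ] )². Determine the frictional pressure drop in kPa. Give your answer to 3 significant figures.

Q = 4.81 m³/h = 4.81/3600 = 0.001336 m³/s.
Cross-sectional area A = πD²/4 = π(0.369)²/4 = 0.1069 m²; mean velocity V = Q/A = 0.001336/0.1069 = 0.01249 m/s.
Reynolds number Re = ρVD/μ = 990 · 0.01249 · 0.369 / 0.000673 = 6782.
Re > 4000 → turbulent. Relative roughness ε/D = 4.4e-05/0.369 = 0.000119. Swamee-Jain: f = 0.25/(log₁₀[0.000119/3.7 + 5.74/6782^0.9])² = 0.25/(log₁₀[3.22e-05 + 0.00205])² = 0.25/(-2.683)² = 0.03474.
Darcy-Weisbach: ΔP = f(L/D)(ρV²/2) = 0.03474·(2930/0.369)·(990·0.01249²/2) = 0.03474·7940·0.07727 = 21.32 Pa.
ΔP = 21.32 Pa = 0.0213 kPa.

ΔP ≈ 0.0213 kPa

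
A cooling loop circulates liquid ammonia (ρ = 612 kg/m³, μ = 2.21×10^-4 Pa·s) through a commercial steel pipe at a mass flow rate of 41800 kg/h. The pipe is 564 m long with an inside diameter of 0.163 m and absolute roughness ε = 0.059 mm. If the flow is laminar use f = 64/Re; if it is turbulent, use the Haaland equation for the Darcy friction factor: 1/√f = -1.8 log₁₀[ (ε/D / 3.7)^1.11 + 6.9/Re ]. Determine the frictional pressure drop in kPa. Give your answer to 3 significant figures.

ΔP ≈ 14.7 kPa

ṁ = 41800 kg/h = 41800/3600 = 11.61 kg/s.
A = πD²/4 = π(0.163)²/4 = 0.02087 m²; mean velocity V = ṁ/(ρA) = 11.61/(612 · 0.02087) = 0.9092 m/s.
Reynolds number Re = ρVD/μ = 612 · 0.9092 · 0.163 / 0.000221 = 4.104e+05.
Re > 4000 → turbulent. Relative roughness ε/D = 5.9e-05/0.163 = 0.000362. Haaland: 1/√f = -1.8 log₁₀[(0.000362/3.7)^1.11 + 6.9/4.104e+05] = -1.8 log₁₀[3.54e-05 + 1.68e-05] = 7.707, so f = 0.01683.
Darcy-Weisbach: ΔP = f(L/D)(ρV²/2) = 0.01683·(564/0.163)·(612·0.9092²/2) = 0.01683·3460·253 = 1.473e+04 Pa.
ΔP = 1.473e+04 Pa = 14.7 kPa.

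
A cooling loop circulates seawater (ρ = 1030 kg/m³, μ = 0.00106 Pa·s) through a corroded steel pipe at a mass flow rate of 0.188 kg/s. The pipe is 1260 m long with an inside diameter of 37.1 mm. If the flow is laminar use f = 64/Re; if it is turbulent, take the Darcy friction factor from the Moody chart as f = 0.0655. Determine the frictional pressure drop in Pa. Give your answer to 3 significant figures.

A = πD²/4 = π(0.0371)²/4 = 0.001081 m²; mean velocity V = ṁ/(ρA) = 0.188/(1030 · 0.001081) = 0.1688 m/s.
Reynolds number Re = ρVD/μ = 1030 · 0.1688 · 0.0371 / 0.00106 = 6087.
Re > 4000 → turbulent; use the Moody-chart value f = 0.0655.
Darcy-Weisbach: ΔP = f(L/D)(ρV²/2) = 0.0655·(1260/0.0371)·(1030·0.1688²/2) = 0.0655·3.396e+04·14.68 = 3.266e+04 Pa.

ΔP ≈ 32700 Pa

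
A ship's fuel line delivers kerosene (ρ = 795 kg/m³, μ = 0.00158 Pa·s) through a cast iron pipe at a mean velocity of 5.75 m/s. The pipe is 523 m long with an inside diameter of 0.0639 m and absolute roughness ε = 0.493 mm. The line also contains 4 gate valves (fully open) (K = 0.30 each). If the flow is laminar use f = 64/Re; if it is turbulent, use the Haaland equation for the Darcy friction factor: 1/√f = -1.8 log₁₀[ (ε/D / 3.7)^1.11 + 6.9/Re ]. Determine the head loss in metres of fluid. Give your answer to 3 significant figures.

Reynolds number Re = ρVD/μ = 795 · 5.75 · 0.0639 / 0.00158 = 1.849e+05.
Re > 4000 → turbulent. Relative roughness ε/D = 0.000493/0.0639 = 0.00772. Haaland: 1/√f = -1.8 log₁₀[(0.00772/3.7)^1.11 + 6.9/1.849e+05] = -1.8 log₁₀[0.00106 + 3.73e-05] = 5.329, so f = 0.03521.
Total minor-loss coefficient ΣK = 4·0.3 = 1.2.
ΔP = [f·L/D + ΣK]·(ρV²/2) = [0.03521·523/0.0639 + 1.2]·(795·5.75²/2) = [288.2 + 1.2]·1.314e+04 = 3.803e+06 Pa.
Head loss h_f = ΔP/(ρg) = 3.803e+06/(795·9.81) = 488 m.

h_f ≈ 488 m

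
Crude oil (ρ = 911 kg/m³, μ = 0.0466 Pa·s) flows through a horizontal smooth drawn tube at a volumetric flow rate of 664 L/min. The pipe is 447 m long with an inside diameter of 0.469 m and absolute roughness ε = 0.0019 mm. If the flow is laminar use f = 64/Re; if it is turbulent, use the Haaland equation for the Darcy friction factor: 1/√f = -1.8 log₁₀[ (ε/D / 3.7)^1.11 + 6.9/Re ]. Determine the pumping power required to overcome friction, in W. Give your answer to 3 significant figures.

Q = 664 L/min = 664/60000 = 0.01107 m³/s.
Cross-sectional area A = πD²/4 = π(0.469)²/4 = 0.1728 m²; mean velocity V = Q/A = 0.01107/0.1728 = 0.06406 m/s.
Reynolds number Re = ρVD/μ = 911 · 0.06406 · 0.469 / 0.0466 = 587.3.
Re < 2300 → laminar flow, so f = 64/Re = 64/587.3 = 0.109 (the turbulent correlation is not needed).
Darcy-Weisbach: ΔP = f(L/D)(ρV²/2) = 0.109·(447/0.469)·(911·0.06406²/2) = 0.109·953.1·1.869 = 194.1 Pa.
Pumping power P = QΔP = 0.01107·194.1 = 2.148 W = 2.15 W.

P ≈ 2.15 W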